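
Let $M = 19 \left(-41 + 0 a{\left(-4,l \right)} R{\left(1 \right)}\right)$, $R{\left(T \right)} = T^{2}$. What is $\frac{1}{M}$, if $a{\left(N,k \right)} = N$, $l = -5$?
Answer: $- \frac{1}{779} \approx -0.0012837$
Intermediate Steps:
$M = -779$ ($M = 19 \left(-41 + 0 \left(-4\right) 1^{2}\right) = 19 \left(-41 + 0 \cdot 1\right) = 19 \left(-41 + 0\right) = 19 \left(-41\right) = -779$)
$\frac{1}{M} = \frac{1}{-779} = - \frac{1}{779}$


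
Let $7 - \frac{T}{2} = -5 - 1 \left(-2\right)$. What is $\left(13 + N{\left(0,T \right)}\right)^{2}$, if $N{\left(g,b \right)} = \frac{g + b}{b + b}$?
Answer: $\frac{729}{4} \approx 182.25$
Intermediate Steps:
$T = 20$ ($T = 14 - 2 \left(-5 - 1 \left(-2\right)\right) = 14 - 2 \left(-5 - -2\right) = 14 - 2 \left(-5 + 2\right) = 14 - -6 = 14 + 6 = 20$)
$N{\left(g,b \right)} = \frac{b + g}{2 b}$
$\left(13 + N{\left(0,T \right)}\right)^{2} = \left(13 + \frac{20 + 0}{2 \cdot 20}\right)^{2} = \left(13 + \frac{1}{2} \cdot \frac{1}{20} \cdot 20\right)^{2} = \left(13 + \frac{1}{2}\right)^{2} = \left(\frac{27}{2}\right)^{2} = \frac{729}{4}$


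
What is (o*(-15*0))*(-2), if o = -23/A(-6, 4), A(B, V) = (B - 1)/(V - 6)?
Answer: 0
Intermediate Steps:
A(B, V) = (-1 + B)/(-6 + V)
o = -46/7 (o = -23*(-6 + 4)/(-1 - 6) = -23/(-7/(-2)) = -23/((-½*(-7))) = -23/7/2 = -23*2/7 = -46/7 ≈ -6.5714)
(o*(-15*0))*(-2) = -(-690)*0/7*(-2) = -46/7*0*(-2) = 0*(-2) = 0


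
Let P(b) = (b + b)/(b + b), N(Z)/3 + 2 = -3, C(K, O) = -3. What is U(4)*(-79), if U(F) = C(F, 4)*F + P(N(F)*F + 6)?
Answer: 869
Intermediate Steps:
N(Z) = -15 (N(Z) = -6 + 3*(-3) = -6 - 9 = -15)
P(b) = 1 (P(b) = (2*b)/((2*b)) = (2*b)*(1/(2*b)) = 1)
U(F) = 1 - 3*F (U(F) = -3*F + 1 = 1 - 3*F)
U(4)*(-79) = (1 - 3*4)*(-79) = (1 - 12)*(-79) = -11*(-79) = 869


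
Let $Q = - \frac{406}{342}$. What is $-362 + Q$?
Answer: $- \frac{62105}{171} \approx -363.19$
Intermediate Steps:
$Q = - \frac{203}{171}$ ($Q = \left(-406\right) \frac{1}{342} = - \frac{203}{171} \approx -1.1871$)
$-362 + Q = -362 - \frac{203}{171} = - \frac{62105}{171}$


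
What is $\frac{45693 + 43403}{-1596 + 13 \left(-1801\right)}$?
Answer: $- \frac{89096}{25009} \approx -3.5626$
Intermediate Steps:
$\frac{45693 + 43403}{-1596 + 13 \left(-1801\right)} = \frac{89096}{-1596 - 23413} = \frac{89096}{-25009} = 89096 \left(- \frac{1}{25009}\right) = - \frac{89096}{25009}$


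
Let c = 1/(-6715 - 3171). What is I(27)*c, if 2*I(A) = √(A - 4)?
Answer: -√23/19772 ≈ -0.00024256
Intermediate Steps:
c = -1/9886 (c = 1/(-9886) = -1/9886 ≈ -0.00010115)
I(A) = √(-4 + A)/2 (I(A) = √(A - 4)/2 = √(-4 + A)/2)
I(27)*c = (√(-4 + 27)/2)*(-1/9886) = (√23/2)*(-1/9886) = -√23/19772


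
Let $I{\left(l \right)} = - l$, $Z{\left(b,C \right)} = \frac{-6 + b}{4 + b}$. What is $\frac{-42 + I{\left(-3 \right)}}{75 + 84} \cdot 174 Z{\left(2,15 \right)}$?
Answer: $\frac{1508}{53} \approx 28.453$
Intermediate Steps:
$Z{\left(b,C \right)} = \frac{-6 + b}{4 + b}$
$\frac{-42 + I{\left(-3 \right)}}{75 + 84} \cdot 174 Z{\left(2,15 \right)} = \frac{-42 - -3}{75 + 84} \cdot 174 \frac{-6 + 2}{4 + 2} = \frac{-42 + 3}{159} \cdot 174 \cdot \frac{1}{6} \left(-4\right) = \left(-39\right) \frac{1}{159} \cdot 174 \cdot \frac{1}{6} \left(-4\right) = \left(- \frac{13}{53}\right) 174 \left(- \frac{2}{3}\right) = \left(- \frac{2262}{53}\right) \left(- \frac{2}{3}\right) = \frac{1508}{53}$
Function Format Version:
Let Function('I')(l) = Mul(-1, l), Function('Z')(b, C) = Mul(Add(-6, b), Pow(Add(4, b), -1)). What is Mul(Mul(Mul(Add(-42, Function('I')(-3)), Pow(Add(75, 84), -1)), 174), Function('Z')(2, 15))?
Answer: Rational(1508, 53) ≈ 28.453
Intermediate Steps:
Function('Z')(b, C) = Mul(Pow(Add(4, b), -1), Add(-6, b))
Mul(Mul(Mul(Add(-42, Function('I')(-3)), Pow(Add(75, 84), -1)), 174), Function('Z')(2, 15)) = Mul(Mul(Mul(Add(-42, Mul(-1, -3)), Pow(Add(75, 84), -1)), 174), Mul(Pow(Add(4, 2), -1), Add(-6, 2))) = Mul(Mul(Mul(Add(-42, 3), Pow(159, -1)), 174), Mul(Pow(6, -1), -4)) = Mul(Mul(Mul(-39, Rational(1, 159)), 174), Mul(Rational(1, 6), -4)) = Mul(Mul(Rational(-13, 53), 174), Rational(-2, 3)) = Mul(Rational(-2262, 53), Rational(-2, 3)) = Rational(1508, 53)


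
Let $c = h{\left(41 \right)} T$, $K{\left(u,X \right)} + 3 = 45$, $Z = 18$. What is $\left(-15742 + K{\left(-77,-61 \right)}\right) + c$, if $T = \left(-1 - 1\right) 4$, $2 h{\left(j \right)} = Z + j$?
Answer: $-15936$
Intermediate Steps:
$K{\left(u,X \right)} = 42$ ($K{\left(u,X \right)} = -3 + 45 = 42$)
$h{\left(j \right)} = 9 + \frac{j}{2}$ ($h{\left(j \right)} = \frac{18 + j}{2} = 9 + \frac{j}{2}$)
$T = -8$ ($T = \left(-2\right) 4 = -8$)
$c = -236$ ($c = \left(9 + \frac{1}{2} \cdot 41\right) \left(-8\right) = \left(9 + \frac{41}{2}\right) \left(-8\right) = \frac{59}{2} \left(-8\right) = -236$)
$\left(-15742 + K{\left(-77,-61 \right)}\right) + c = \left(-15742 + 42\right) - 236 = -15700 - 236 = -15936$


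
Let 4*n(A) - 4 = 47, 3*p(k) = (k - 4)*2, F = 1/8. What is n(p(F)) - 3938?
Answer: -15701/4 ≈ -3925.3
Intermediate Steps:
F = ⅛ ≈ 0.12500
p(k) = -8/3 + 2*k/3 (p(k) = ((k - 4)*2)/3 = ((-4 + k)*2)/3 = (-8 + 2*k)/3 = -8/3 + 2*k/3)
n(A) = 51/4 (n(A) = 1 + (¼)*47 = 1 + 47/4 = 51/4)
n(p(F)) - 3938 = 51/4 - 3938 = -15701/4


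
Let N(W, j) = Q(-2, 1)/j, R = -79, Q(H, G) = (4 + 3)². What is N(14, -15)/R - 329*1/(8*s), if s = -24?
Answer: 133091/75840 ≈ 1.7549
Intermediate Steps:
Q(H, G) = 49 (Q(H, G) = 7² = 49)
N(W, j) = 49/j
N(14, -15)/R - 329*1/(8*s) = (49/(-15))/(-79) - 329/(8*(-24)) = (49*(-1/15))*(-1/79) - 329/(-192) = -49/15*(-1/79) - 329*(-1/192) = 49/1185 + 329/192 = 133091/75840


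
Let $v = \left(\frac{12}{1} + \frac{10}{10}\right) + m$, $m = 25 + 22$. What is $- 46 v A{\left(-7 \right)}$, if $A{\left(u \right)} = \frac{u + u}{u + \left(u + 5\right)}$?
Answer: $- \frac{12880}{3} \approx -4293.3$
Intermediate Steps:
$A{\left(u \right)} = \frac{2 u}{5 + 2 u}$ ($A{\left(u \right)} = \frac{2 u}{u + \left(5 + u\right)} = \frac{2 u}{5 + 2 u}$)
$m = 47$
$v = 60$ ($v = \left(\frac{12}{1} + \frac{10}{10}\right) + 47 = \left(12 \cdot 1 + 10 \cdot \frac{1}{10}\right) + 47 = \left(12 + 1\right) + 47 = 13 + 47 = 60$)
$- 46 v A{\left(-7 \right)} = \left(-46\right) 60 \cdot 2 \left(-7\right) \frac{1}{5 + 2 \left(-7\right)} = - 2760 \cdot 2 \left(-7\right) \frac{1}{5 - 14} = - 2760 \cdot 2 \left(-7\right) \frac{1}{-9} = - 2760 \cdot 2 \left(-7\right) \left(- \frac{1}{9}\right) = \left(-2760\right) \frac{14}{9} = - \frac{12880}{3}$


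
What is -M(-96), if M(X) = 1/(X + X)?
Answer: 1/192 ≈ 0.0052083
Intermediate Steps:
M(X) = 1/(2*X)
-M(-96) = -1/(2*(-96)) = -(-1)/(2*96) = -1*(-1/192) = 1/192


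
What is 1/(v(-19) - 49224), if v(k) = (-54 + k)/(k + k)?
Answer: -38/1870439 ≈ -2.0316e-5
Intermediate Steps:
v(k) = (-54 + k)/(2*k) (v(k) = (-54 + k)/((2*k)) = (-54 + k)*(1/(2*k)) = (-54 + k)/(2*k))
1/(v(-19) - 49224) = 1/((½)*(-54 - 19)/(-19) - 49224) = 1/((½)*(-1/19)*(-73) - 49224) = 1/(73/38 - 49224) = 1/(-1870439/38) = -38/1870439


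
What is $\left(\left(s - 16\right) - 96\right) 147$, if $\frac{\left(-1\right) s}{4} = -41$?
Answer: $7644$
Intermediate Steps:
$s = 164$ ($s = \left(-4\right) \left(-41\right) = 164$)
$\left(\left(s - 16\right) - 96\right) 147 = \left(\left(164 - 16\right) - 96\right) 147 = \left(148 - 96\right) 147 = 52 \cdot 147 = 7644$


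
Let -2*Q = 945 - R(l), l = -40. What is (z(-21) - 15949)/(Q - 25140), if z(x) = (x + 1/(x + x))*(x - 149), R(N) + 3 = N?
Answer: 129937/269157 ≈ 0.48276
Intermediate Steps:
R(N) = -3 + N
z(x) = (-149 + x)*(x + 1/(2*x)) (z(x) = (x + 1/(2*x))*(-149 + x) = (-149 + x)*(x + 1/(2*x)))
Q = -494 (Q = -(945 - (-3 - 40))/2 = -(945 - 1*(-43))/2 = -(945 + 43)/2 = -½*988 = -494)
(z(-21) - 15949)/(Q - 25140) = ((½ + (-21)² - 149*(-21) - 149/2/(-21)) - 15949)/(-494 - 25140) = ((½ + 441 + 3129 - 149/2*(-1/21)) - 15949)/(-25634) = ((½ + 441 + 3129 + 149/42) - 15949)*(-1/25634) = (75055/21 - 15949)*(-1/25634) = -259874/21*(-1/25634) = 129937/269157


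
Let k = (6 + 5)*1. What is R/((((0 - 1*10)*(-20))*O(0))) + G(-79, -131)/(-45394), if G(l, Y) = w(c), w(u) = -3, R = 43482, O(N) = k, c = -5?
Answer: 493457127/24966700 ≈ 19.765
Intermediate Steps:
k = 11 (k = 11*1 = 11)
O(N) = 11
G(l, Y) = -3
R/((((0 - 1*10)*(-20))*O(0))) + G(-79, -131)/(-45394) = 43482/((((0 - 1*10)*(-20))*11)) - 3/(-45394) = 43482/((((0 - 10)*(-20))*11)) - 3*(-1/45394) = 43482/((-10*(-20)*11)) + 3/45394 = 43482/((200*11)) + 3/45394 = 43482/2200 + 3/45394 = 43482*(1/2200) + 3/45394 = 21741/1100 + 3/45394 = 493457127/24966700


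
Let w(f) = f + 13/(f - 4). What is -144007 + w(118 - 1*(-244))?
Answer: -51424897/358 ≈ -1.4365e+5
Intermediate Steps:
w(f) = f + 13/(-4 + f)
-144007 + w(118 - 1*(-244)) = -144007 + (13 + (118 - 1*(-244))² - 4*(118 - 1*(-244)))/(-4 + (118 - 1*(-244))) = -144007 + (13 + (118 + 244)² - 4*(118 + 244))/(-4 + (118 + 244)) = -144007 + (13 + 362² - 4*362)/(-4 + 362) = -144007 + (13 + 131044 - 1448)/358 = -144007 + (1/358)*129609 = -144007 + 129609/358 = -51424897/358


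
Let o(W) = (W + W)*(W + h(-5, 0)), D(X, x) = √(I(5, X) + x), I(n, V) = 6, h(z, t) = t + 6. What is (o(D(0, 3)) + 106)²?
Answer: 25600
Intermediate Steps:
h(z, t) = 6 + t
D(X, x) = √(6 + x)
o(W) = 2*W*(6 + W) (o(W) = (W + W)*(W + (6 + 0)) = (2*W)*(W + 6) = (2*W)*(6 + W) = 2*W*(6 + W))
(o(D(0, 3)) + 106)² = (2*√(6 + 3)*(6 + √(6 + 3)) + 106)² = (2*√9*(6 + √9) + 106)² = (2*3*(6 + 3) + 106)² = (2*3*9 + 106)² = (54 + 106)² = 160² = 25600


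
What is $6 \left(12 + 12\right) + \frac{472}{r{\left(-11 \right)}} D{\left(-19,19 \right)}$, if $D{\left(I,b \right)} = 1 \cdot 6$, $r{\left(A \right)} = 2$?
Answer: $1560$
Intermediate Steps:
$D{\left(I,b \right)} = 6$
$6 \left(12 + 12\right) + \frac{472}{r{\left(-11 \right)}} D{\left(-19,19 \right)} = 6 \left(12 + 12\right) + \frac{472}{2} \cdot 6 = 6 \cdot 24 + 472 \cdot \frac{1}{2} \cdot 6 = 144 + 236 \cdot 6 = 144 + 1416 = 1560$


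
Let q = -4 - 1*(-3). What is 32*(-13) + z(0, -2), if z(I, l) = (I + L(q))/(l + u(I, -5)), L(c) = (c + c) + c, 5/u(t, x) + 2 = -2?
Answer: -5396/13 ≈ -415.08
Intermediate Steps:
q = -1 (q = -4 + 3 = -1)
u(t, x) = -5/4 (u(t, x) = 5/(-2 - 2) = 5/(-4) = 5*(-¼) = -5/4)
L(c) = 3*c (L(c) = 2*c + c = 3*c)
z(I, l) = (-3 + I)/(-5/4 + l) (z(I, l) = (I + 3*(-1))/(l - 5/4) = (I - 3)/(-5/4 + l) = (-3 + I)/(-5/4 + l))
32*(-13) + z(0, -2) = 32*(-13) + 4*(-3 + 0)/(-5 + 4*(-2)) = -416 + 4*(-3)/(-5 - 8) = -416 + 4*(-3)/(-13) = -416 + 4*(-1/13)*(-3) = -416 + 12/13 = -5396/13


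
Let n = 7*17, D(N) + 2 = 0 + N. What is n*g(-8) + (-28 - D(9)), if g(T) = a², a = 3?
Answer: 1036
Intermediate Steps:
D(N) = -2 + N (D(N) = -2 + (0 + N) = -2 + N)
g(T) = 9 (g(T) = 3² = 9)
n = 119
n*g(-8) + (-28 - D(9)) = 119*9 + (-28 - (-2 + 9)) = 1071 + (-28 - 1*7) = 1071 + (-28 - 7) = 1071 - 35 = 1036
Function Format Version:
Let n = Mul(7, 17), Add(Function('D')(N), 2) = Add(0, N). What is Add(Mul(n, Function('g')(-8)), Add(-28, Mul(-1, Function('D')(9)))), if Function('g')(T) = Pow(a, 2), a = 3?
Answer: 1036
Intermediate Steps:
Function('D')(N) = Add(-2, N) (Function('D')(N) = Add(-2, Add(0, N)) = Add(-2, N))
Function('g')(T) = 9 (Function('g')(T) = Pow(3, 2) = 9)
n = 119
Add(Mul(n, Function('g')(-8)), Add(-28, Mul(-1, Function('D')(9)))) = Add(Mul(119, 9), Add(-28, Mul(-1, Add(-2, 9)))) = Add(1071, Add(-28, Mul(-1, 7))) = Add(1071, Add(-28, -7)) = Add(1071, -35) = 1036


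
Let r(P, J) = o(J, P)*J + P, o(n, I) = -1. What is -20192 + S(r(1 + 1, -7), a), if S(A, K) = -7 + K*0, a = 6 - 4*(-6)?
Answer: -20199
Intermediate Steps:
r(P, J) = P - J (r(P, J) = -J + P = P - J)
a = 30 (a = 6 + 24 = 30)
S(A, K) = -7 (S(A, K) = -7 + 0 = -7)
-20192 + S(r(1 + 1, -7), a) = -20192 - 7 = -20199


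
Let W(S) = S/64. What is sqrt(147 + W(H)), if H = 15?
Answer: 3*sqrt(1047)/8 ≈ 12.134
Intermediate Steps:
W(S) = S/64 (W(S) = S*(1/64) = S/64)
sqrt(147 + W(H)) = sqrt(147 + (1/64)*15) = sqrt(147 + 15/64) = sqrt(9423/64) = 3*sqrt(1047)/8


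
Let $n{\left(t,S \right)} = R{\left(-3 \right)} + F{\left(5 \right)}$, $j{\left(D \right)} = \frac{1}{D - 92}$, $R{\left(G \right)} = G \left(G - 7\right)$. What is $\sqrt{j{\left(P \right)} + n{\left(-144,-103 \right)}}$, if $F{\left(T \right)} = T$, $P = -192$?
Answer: $\frac{\sqrt{705669}}{142} \approx 5.9158$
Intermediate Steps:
$R{\left(G \right)} = G \left(-7 + G\right)$
$j{\left(D \right)} = \frac{1}{-92 + D}$
$n{\left(t,S \right)} = 35$ ($n{\left(t,S \right)} = - 3 \left(-7 - 3\right) + 5 = \left(-3\right) \left(-10\right) + 5 = 30 + 5 = 35$)
$\sqrt{j{\left(P \right)} + n{\left(-144,-103 \right)}} = \sqrt{\frac{1}{-92 - 192} + 35} = \sqrt{\frac{1}{-284} + 35} = \sqrt{- \frac{1}{284} + 35} = \sqrt{\frac{9939}{284}} = \frac{\sqrt{705669}}{142}$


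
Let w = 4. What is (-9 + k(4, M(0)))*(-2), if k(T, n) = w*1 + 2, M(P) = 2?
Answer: 6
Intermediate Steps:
k(T, n) = 6 (k(T, n) = 4*1 + 2 = 4 + 2 = 6)
(-9 + k(4, M(0)))*(-2) = (-9 + 6)*(-2) = -3*(-2) = 6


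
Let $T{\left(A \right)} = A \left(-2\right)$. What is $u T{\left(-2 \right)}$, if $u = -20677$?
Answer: $-82708$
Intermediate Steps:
$T{\left(A \right)} = - 2 A$
$u T{\left(-2 \right)} = - 20677 \left(\left(-2\right) \left(-2\right)\right) = \left(-20677\right) 4 = -82708$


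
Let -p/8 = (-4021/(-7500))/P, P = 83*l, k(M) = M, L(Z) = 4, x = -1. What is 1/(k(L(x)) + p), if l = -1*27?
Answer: 4201875/16815542 ≈ 0.24988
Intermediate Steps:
l = -27
P = -2241 (P = 83*(-27) = -2241)
p = 8042/4201875 (p = -8*(-4021/(-7500))/(-2241) = -8*(-4021*(-1/7500))*(-1)/2241 = -8042*(-1)/(1875*2241) = -8*(-4021/16807500) = 8042/4201875 ≈ 0.0019139)
1/(k(L(x)) + p) = 1/(4 + 8042/4201875) = 1/(16815542/4201875) = 4201875/16815542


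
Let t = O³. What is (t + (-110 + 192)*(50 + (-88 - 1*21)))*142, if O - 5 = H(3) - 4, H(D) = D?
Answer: -677908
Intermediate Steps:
O = 4 (O = 5 + (3 - 4) = 5 - 1 = 4)
t = 64 (t = 4³ = 64)
(t + (-110 + 192)*(50 + (-88 - 1*21)))*142 = (64 + (-110 + 192)*(50 + (-88 - 1*21)))*142 = (64 + 82*(50 + (-88 - 21)))*142 = (64 + 82*(50 - 109))*142 = (64 + 82*(-59))*142 = (64 - 4838)*142 = -4774*142 = -677908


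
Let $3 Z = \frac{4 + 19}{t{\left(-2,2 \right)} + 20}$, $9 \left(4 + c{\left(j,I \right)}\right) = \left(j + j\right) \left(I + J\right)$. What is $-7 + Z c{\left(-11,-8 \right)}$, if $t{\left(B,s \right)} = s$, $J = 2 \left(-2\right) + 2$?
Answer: $\frac{37}{297} \approx 0.12458$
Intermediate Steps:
$J = -2$ ($J = -4 + 2 = -2$)
$c{\left(j,I \right)} = -4 + \frac{2 j \left(-2 + I\right)}{9}$ ($c{\left(j,I \right)} = -4 + \frac{\left(j + j\right) \left(I - 2\right)}{9} = -4 + \frac{2 j \left(-2 + I\right)}{9}$)
$Z = \frac{23}{66}$ ($Z = \frac{\left(4 + 19\right) \frac{1}{2 + 20}}{3} = \frac{23 \cdot \frac{1}{22}}{3} = \frac{1}{3} \cdot \frac{23}{22} = \frac{23}{66} \approx 0.34848$)
$-7 + Z c{\left(-11,-8 \right)} = -7 + \frac{23 \left(-4 - - \frac{44}{9} + \frac{2}{9} \left(-8\right) \left(-11\right)\right)}{66} = -7 + \frac{23 \left(-4 + \frac{44}{9} + \frac{176}{9}\right)}{66} = -7 + \frac{23}{66} \cdot \frac{184}{9} = -7 + \frac{2116}{297} = \frac{37}{297}$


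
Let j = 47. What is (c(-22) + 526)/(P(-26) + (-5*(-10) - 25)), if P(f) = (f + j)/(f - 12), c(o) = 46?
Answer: 21736/929 ≈ 23.397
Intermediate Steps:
P(f) = (47 + f)/(-12 + f) (P(f) = (f + 47)/(f - 12) = (47 + f)/(-12 + f))
(c(-22) + 526)/(P(-26) + (-5*(-10) - 25)) = (46 + 526)/((47 - 26)/(-12 - 26) + (-5*(-10) - 25)) = 572/(21/(-38) + (50 - 25)) = 572/(-1/38*21 + 25) = 572/(-21/38 + 25) = 572/(929/38) = 572*(38/929) = 21736/929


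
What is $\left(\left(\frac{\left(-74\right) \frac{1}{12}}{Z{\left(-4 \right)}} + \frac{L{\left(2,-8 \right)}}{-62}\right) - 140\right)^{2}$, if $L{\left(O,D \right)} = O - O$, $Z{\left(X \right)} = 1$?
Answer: $\frac{769129}{36} \approx 21365.0$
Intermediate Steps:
$L{\left(O,D \right)} = 0$
$\left(\left(\frac{\left(-74\right) \frac{1}{12}}{Z{\left(-4 \right)}} + \frac{L{\left(2,-8 \right)}}{-62}\right) - 140\right)^{2} = \left(\left(\frac{\left(-74\right) \frac{1}{12}}{1} + \frac{0}{-62}\right) - 140\right)^{2} = \left(\left(\left(-74\right) \frac{1}{12} \cdot 1 + 0 \left(- \frac{1}{62}\right)\right) - 140\right)^{2} = \left(\left(\left(- \frac{37}{6}\right) 1 + 0\right) - 140\right)^{2} = \left(\left(- \frac{37}{6} + 0\right) - 140\right)^{2} = \left(- \frac{37}{6} - 140\right)^{2} = \left(- \frac{877}{6}\right)^{2} = \frac{769129}{36}$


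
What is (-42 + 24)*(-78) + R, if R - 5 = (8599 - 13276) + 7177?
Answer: 3909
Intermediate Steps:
R = 2505 (R = 5 + ((8599 - 13276) + 7177) = 5 + (-4677 + 7177) = 5 + 2500 = 2505)
(-42 + 24)*(-78) + R = (-42 + 24)*(-78) + 2505 = -18*(-78) + 2505 = 1404 + 2505 = 3909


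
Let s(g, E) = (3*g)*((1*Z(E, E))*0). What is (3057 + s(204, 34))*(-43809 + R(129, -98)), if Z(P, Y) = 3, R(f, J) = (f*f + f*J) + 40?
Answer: -121576890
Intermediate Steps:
R(f, J) = 40 + f² + J*f (R(f, J) = (f² + J*f) + 40 = 40 + f² + J*f)
s(g, E) = 0 (s(g, E) = (3*g)*((1*3)*0) = (3*g)*(3*0) = (3*g)*0 = 0)
(3057 + s(204, 34))*(-43809 + R(129, -98)) = (3057 + 0)*(-43809 + (40 + 129² - 98*129)) = 3057*(-43809 + (40 + 16641 - 12642)) = 3057*(-43809 + 4039) = 3057*(-39770) = -121576890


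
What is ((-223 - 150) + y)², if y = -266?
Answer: 408321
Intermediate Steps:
((-223 - 150) + y)² = ((-223 - 150) - 266)² = (-373 - 266)² = (-639)² = 408321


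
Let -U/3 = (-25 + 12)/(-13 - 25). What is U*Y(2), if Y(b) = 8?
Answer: -156/19 ≈ -8.2105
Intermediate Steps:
U = -39/38 (U = -3*(-25 + 12)/(-13 - 25) = -(-39)/(-38) = -(-39)*(-1)/38 = -3*13/38 = -39/38 ≈ -1.0263)
U*Y(2) = -39/38*8 = -156/19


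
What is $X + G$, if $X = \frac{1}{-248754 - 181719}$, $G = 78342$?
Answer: $\frac{33724115765}{430473} \approx 78342.0$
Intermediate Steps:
$X = - \frac{1}{430473}$ ($X = \frac{1}{-430473} = - \frac{1}{430473} \approx -2.323 \cdot 10^{-6}$)
$X + G = - \frac{1}{430473} + 78342 = \frac{33724115765}{430473}$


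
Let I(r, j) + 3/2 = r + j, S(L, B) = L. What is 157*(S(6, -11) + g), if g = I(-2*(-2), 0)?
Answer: 2669/2 ≈ 1334.5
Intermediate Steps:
I(r, j) = -3/2 + j + r (I(r, j) = -3/2 + (r + j) = -3/2 + (j + r) = -3/2 + j + r)
g = 5/2 (g = -3/2 + 0 - 2*(-2) = -3/2 + 0 + 4 = 5/2 ≈ 2.5000)
157*(S(6, -11) + g) = 157*(6 + 5/2) = 157*(17/2) = 2669/2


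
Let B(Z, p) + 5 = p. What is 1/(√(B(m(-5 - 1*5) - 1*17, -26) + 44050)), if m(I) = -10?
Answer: √4891/14673 ≈ 0.0047663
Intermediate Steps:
B(Z, p) = -5 + p
1/(√(B(m(-5 - 1*5) - 1*17, -26) + 44050)) = 1/(√((-5 - 26) + 44050)) = 1/(√(-31 + 44050)) = 1/(√44019) = 1/(3*√4891) = √4891/14673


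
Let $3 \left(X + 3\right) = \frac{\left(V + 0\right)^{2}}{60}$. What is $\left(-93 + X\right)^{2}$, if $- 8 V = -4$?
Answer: $\frac{4777436161}{518400} \approx 9215.7$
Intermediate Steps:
$V = \frac{1}{2}$ ($V = \left(- \frac{1}{8}\right) \left(-4\right) = \frac{1}{2} \approx 0.5$)
$X = - \frac{2159}{720}$ ($X = -3 + \frac{\left(\frac{1}{2} + 0\right)^{2} \cdot \frac{1}{60}}{3} = -3 + \frac{\left(\frac{1}{2}\right)^{2} \cdot \frac{1}{60}}{3} = -3 + \frac{\frac{1}{4} \cdot \frac{1}{60}}{3} = -3 + \frac{1}{3} \cdot \frac{1}{240} = -3 + \frac{1}{720} = - \frac{2159}{720} \approx -2.9986$)
$\left(-93 + X\right)^{2} = \left(-93 - \frac{2159}{720}\right)^{2} = \left(- \frac{69119}{720}\right)^{2} = \frac{4777436161}{518400}$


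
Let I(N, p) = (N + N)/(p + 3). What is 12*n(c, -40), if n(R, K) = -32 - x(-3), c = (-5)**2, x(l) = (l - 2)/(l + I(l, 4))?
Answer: -3596/9 ≈ -399.56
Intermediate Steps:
I(N, p) = 2*N/(3 + p) (I(N, p) = (2*N)/(3 + p) = 2*N/(3 + p))
x(l) = 7*(-2 + l)/(9*l) (x(l) = (l - 2)/(l + 2*l/(3 + 4)) = (-2 + l)/(l + 2*l/7) = (-2 + l)/((9*l/7)) = (-2 + l)*(7/(9*l)) = 7*(-2 + l)/(9*l))
c = 25
n(R, K) = -899/27 (n(R, K) = -32 - 7*(-2 - 3)/(9*(-3)) = -32 - 7*(-1)*(-5)/(9*3) = -32 - 1*35/27 = -32 - 35/27 = -899/27)
12*n(c, -40) = 12*(-899/27) = -3596/9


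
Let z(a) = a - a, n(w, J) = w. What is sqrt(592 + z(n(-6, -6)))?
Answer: 4*sqrt(37) ≈ 24.331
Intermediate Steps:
z(a) = 0
sqrt(592 + z(n(-6, -6))) = sqrt(592 + 0) = sqrt(592) = 4*sqrt(37)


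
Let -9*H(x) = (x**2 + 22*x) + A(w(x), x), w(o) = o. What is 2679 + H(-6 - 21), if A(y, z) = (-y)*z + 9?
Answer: 2744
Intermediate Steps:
A(y, z) = 9 - y*z (A(y, z) = -y*z + 9 = 9 - y*z)
H(x) = -1 - 22*x/9 (H(x) = -((x**2 + 22*x) + (9 - x*x))/9 = -((x**2 + 22*x) + (9 - x**2))/9 = -(9 + 22*x)/9 = -1 - 22*x/9)
2679 + H(-6 - 21) = 2679 + (-1 - 22*(-6 - 21)/9) = 2679 + (-1 - 22/9*(-27)) = 2679 + (-1 + 66) = 2679 + 65 = 2744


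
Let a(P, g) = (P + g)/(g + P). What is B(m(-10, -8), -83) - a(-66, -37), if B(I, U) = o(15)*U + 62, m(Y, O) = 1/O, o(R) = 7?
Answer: -520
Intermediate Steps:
a(P, g) = 1 (a(P, g) = (P + g)/(P + g) = 1)
B(I, U) = 62 + 7*U (B(I, U) = 7*U + 62 = 62 + 7*U)
B(m(-10, -8), -83) - a(-66, -37) = (62 + 7*(-83)) - 1*1 = (62 - 581) - 1 = -519 - 1 = -520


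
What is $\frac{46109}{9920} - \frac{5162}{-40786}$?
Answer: $\frac{965904357}{202298560} \approx 4.7747$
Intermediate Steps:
$\frac{46109}{9920} - \frac{5162}{-40786} = 46109 \cdot \frac{1}{9920} - - \frac{2581}{20393} = \frac{46109}{9920} + \frac{2581}{20393} = \frac{965904357}{202298560}$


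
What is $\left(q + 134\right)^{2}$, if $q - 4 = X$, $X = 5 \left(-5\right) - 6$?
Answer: $11449$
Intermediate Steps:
$X = -31$ ($X = -25 - 6 = -31$)
$q = -27$ ($q = 4 - 31 = -27$)
$\left(q + 134\right)^{2} = \left(-27 + 134\right)^{2} = 107^{2} = 11449$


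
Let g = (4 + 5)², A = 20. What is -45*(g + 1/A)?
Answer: -14589/4 ≈ -3647.3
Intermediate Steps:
g = 81 (g = 9² = 81)
-45*(g + 1/A) = -45*(81 + 1/20) = -45*1621/20 = -14589/4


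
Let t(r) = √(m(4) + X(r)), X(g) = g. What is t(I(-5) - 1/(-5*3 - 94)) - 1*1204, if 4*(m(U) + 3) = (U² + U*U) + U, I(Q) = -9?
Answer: -1204 + I*√35534/109 ≈ -1204.0 + 1.7294*I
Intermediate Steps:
m(U) = -3 + U²/2 + U/4 (m(U) = -3 + ((U² + U*U) + U)/4 = -3 + ((U² + U²) + U)/4 = -3 + (2*U² + U)/4 = -3 + (U + 2*U²)/4 = -3 + (U²/2 + U/4) = -3 + U²/2 + U/4)
t(r) = √(6 + r) (t(r) = √((-3 + (½)*4² + (¼)*4) + r) = √((-3 + (½)*16 + 1) + r) = √((-3 + 8 + 1) + r) = √(6 + r))
t(I(-5) - 1/(-5*3 - 94)) - 1*1204 = √(6 + (-9 - 1/(-5*3 - 94))) - 1*1204 = √(6 + (-9 - 1/(-15 - 94))) - 1204 = √(6 + (-9 - 1/(-109))) - 1204 = √(6 + (-9 - 1*(-1/109))) - 1204 = √(6 + (-9 + 1/109)) - 1204 = √(6 - 980/109) - 1204 = √(-326/109) - 1204 = I*√35534/109 - 1204 = -1204 + I*√35534/109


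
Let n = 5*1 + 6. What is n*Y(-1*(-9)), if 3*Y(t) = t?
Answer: 33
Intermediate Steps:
n = 11 (n = 5 + 6 = 11)
Y(t) = t/3
n*Y(-1*(-9)) = 11*((-1*(-9))/3) = 11*((⅓)*9) = 11*3 = 33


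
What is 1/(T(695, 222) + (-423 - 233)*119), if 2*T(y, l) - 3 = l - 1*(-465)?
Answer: -1/77719 ≈ -1.2867e-5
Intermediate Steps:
T(y, l) = 234 + l/2 (T(y, l) = 3/2 + (l - 1*(-465))/2 = 3/2 + (l + 465)/2 = 3/2 + (465 + l)/2 = 3/2 + (465/2 + l/2) = 234 + l/2)
1/(T(695, 222) + (-423 - 233)*119) = 1/((234 + (½)*222) + (-423 - 233)*119) = 1/((234 + 111) - 656*119) = 1/(345 - 78064) = 1/(-77719) = -1/77719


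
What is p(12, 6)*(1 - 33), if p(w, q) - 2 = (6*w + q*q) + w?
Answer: -3904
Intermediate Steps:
p(w, q) = 2 + q² + 7*w (p(w, q) = 2 + ((6*w + q*q) + w) = 2 + ((6*w + q²) + w) = 2 + ((q² + 6*w) + w) = 2 + (q² + 7*w) = 2 + q² + 7*w)
p(12, 6)*(1 - 33) = (2 + 6² + 7*12)*(1 - 33) = (2 + 36 + 84)*(-32) = 122*(-32) = -3904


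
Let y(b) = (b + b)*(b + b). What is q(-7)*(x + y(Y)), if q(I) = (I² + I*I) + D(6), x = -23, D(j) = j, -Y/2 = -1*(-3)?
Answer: 12584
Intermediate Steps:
Y = -6 (Y = -(-2)*(-3) = -2*3 = -6)
q(I) = 6 + 2*I² (q(I) = (I² + I*I) + 6 = (I² + I²) + 6 = 2*I² + 6 = 6 + 2*I²)
y(b) = 4*b² (y(b) = (2*b)*(2*b) = 4*b²)
q(-7)*(x + y(Y)) = (6 + 2*(-7)²)*(-23 + 4*(-6)²) = (6 + 2*49)*(-23 + 4*36) = (6 + 98)*(-23 + 144) = 104*121 = 12584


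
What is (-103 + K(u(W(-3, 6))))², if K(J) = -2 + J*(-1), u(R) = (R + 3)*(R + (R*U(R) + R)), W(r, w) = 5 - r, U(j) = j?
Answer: 970225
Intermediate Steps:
u(R) = (3 + R)*(R² + 2*R) (u(R) = (R + 3)*(R + (R*R + R)) = (3 + R)*(R + (R² + R)) = (3 + R)*(R + (R + R²)) = (3 + R)*(R² + 2*R))
K(J) = -2 - J
(-103 + K(u(W(-3, 6))))² = (-103 + (-2 - (5 - 1*(-3))*(6 + (5 - 1*(-3))² + 5*(5 - 1*(-3)))))² = (-103 + (-2 - (5 + 3)*(6 + (5 + 3)² + 5*(5 + 3))))² = (-103 + (-2 - 8*(6 + 8² + 5*8)))² = (-103 + (-2 - 8*(6 + 64 + 40)))² = (-103 + (-2 - 8*110))² = (-103 + (-2 - 1*880))² = (-103 + (-2 - 880))² = (-103 - 882)² = (-985)² = 970225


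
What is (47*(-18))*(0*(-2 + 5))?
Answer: 0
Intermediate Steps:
(47*(-18))*(0*(-2 + 5)) = -0*3 = -846*0 = 0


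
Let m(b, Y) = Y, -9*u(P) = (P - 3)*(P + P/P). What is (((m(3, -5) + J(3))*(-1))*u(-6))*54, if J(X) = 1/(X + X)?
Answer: -1305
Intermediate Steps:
u(P) = -(1 + P)*(-3 + P)/9 (u(P) = -(P - 3)*(P + P/P)/9 = -(-3 + P)*(P + 1)/9 = -(-3 + P)*(1 + P)/9 = -(1 + P)*(-3 + P)/9)
J(X) = 1/(2*X)
(((m(3, -5) + J(3))*(-1))*u(-6))*54 = (((-5 + (½)/3)*(-1))*(⅓ - ⅑*(-6)² + (2/9)*(-6)))*54 = (((-5 + (½)*(⅓))*(-1))*(⅓ - ⅑*36 - 4/3))*54 = (((-5 + ⅙)*(-1))*(⅓ - 4 - 4/3))*54 = (-29/6*(-1)*(-5))*54 = ((29/6)*(-5))*54 = -145/6*54 = -1305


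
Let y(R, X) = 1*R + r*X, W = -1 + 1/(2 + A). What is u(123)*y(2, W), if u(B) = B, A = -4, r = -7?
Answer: 3075/2 ≈ 1537.5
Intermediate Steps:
W = -3/2 (W = -1 + 1/(2 - 4) = -1 + 1/(-2) = -1 - ½ = -3/2 ≈ -1.5000)
y(R, X) = R - 7*X (y(R, X) = 1*R - 7*X = R - 7*X)
u(123)*y(2, W) = 123*(2 - 7*(-3/2)) = 123*(2 + 21/2) = 123*(25/2) = 3075/2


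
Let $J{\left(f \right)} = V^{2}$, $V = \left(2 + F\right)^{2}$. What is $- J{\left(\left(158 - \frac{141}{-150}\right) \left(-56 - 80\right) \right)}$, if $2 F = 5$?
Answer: $- \frac{6561}{16} \approx -410.06$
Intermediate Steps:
$F = \frac{5}{2}$ ($F = \frac{1}{2} \cdot 5 = \frac{5}{2} \approx 2.5$)
$V = \frac{81}{4}$ ($V = \left(2 + \frac{5}{2}\right)^{2} = \left(\frac{9}{2}\right)^{2} = \frac{81}{4} \approx 20.25$)
$J{\left(f \right)} = \frac{6561}{16}$ ($J{\left(f \right)} = \left(\frac{81}{4}\right)^{2} = \frac{6561}{16}$)
$- J{\left(\left(158 - \frac{141}{-150}\right) \left(-56 - 80\right) \right)} = \left(-1\right) \frac{6561}{16} = - \frac{6561}{16}$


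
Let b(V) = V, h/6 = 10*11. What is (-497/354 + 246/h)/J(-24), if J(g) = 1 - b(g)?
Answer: -10039/243375 ≈ -0.041249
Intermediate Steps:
h = 660 (h = 6*(10*11) = 6*110 = 660)
J(g) = 1 - g
(-497/354 + 246/h)/J(-24) = (-497/354 + 246/660)/(1 - 1*(-24)) = (-497*1/354 + 246*(1/660))/(1 + 24) = (-497/354 + 41/110)/25 = -10039/9735*1/25 = -10039/243375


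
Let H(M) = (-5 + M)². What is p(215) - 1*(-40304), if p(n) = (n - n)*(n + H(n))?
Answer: 40304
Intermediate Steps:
p(n) = 0 (p(n) = (n - n)*(n + (-5 + n)²) = 0*(n + (-5 + n)²) = 0)
p(215) - 1*(-40304) = 0 - 1*(-40304) = 0 + 40304 = 40304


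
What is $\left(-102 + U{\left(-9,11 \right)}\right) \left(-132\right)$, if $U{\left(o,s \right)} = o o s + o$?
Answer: $-102960$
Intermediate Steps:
$U{\left(o,s \right)} = o + s o^{2}$ ($U{\left(o,s \right)} = o^{2} s + o = s o^{2} + o = o + s o^{2}$)
$\left(-102 + U{\left(-9,11 \right)}\right) \left(-132\right) = \left(-102 - 9 \left(1 - 99\right)\right) \left(-132\right) = \left(-102 - -882\right) \left(-132\right) = \left(-102 + 882\right) \left(-132\right) = 780 \left(-132\right) = -102960$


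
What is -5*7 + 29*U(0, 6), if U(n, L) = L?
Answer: 139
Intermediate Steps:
-5*7 + 29*U(0, 6) = -5*7 + 29*6 = -35 + 174 = 139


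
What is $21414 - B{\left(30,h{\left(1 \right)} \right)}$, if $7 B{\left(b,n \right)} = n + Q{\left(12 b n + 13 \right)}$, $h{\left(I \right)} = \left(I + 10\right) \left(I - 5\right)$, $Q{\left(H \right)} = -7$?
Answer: $\frac{149949}{7} \approx 21421.0$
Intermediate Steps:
$h{\left(I \right)} = \left(-5 + I\right) \left(10 + I\right)$ ($h{\left(I \right)} = \left(10 + I\right) \left(-5 + I\right) = \left(-5 + I\right) \left(10 + I\right)$)
$B{\left(b,n \right)} = -1 + \frac{n}{7}$ ($B{\left(b,n \right)} = \frac{n - 7}{7} = \frac{-7 + n}{7} = -1 + \frac{n}{7}$)
$21414 - B{\left(30,h{\left(1 \right)} \right)} = 21414 - \left(-1 + \frac{-50 + 1^{2} + 5 \cdot 1}{7}\right) = 21414 - \left(-1 + \frac{-50 + 1 + 5}{7}\right) = 21414 - \left(-1 + \frac{1}{7} \left(-44\right)\right) = 21414 - \left(-1 - \frac{44}{7}\right) = 21414 - - \frac{51}{7} = 21414 + \frac{51}{7} = \frac{149949}{7}$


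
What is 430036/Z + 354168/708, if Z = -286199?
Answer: 8421505162/16885741 ≈ 498.73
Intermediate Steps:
430036/Z + 354168/708 = 430036/(-286199) + 354168/708 = 430036*(-1/286199) + 354168*(1/708) = -430036/286199 + 29514/59 = 8421505162/16885741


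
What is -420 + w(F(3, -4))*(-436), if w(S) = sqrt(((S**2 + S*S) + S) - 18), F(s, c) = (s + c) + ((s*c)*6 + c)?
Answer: -420 - 1308*sqrt(1307) ≈ -47707.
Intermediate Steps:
F(s, c) = s + 2*c + 6*c*s (F(s, c) = (c + s) + ((c*s)*6 + c) = (c + s) + (6*c*s + c) = (c + s) + (c + 6*c*s) = s + 2*c + 6*c*s)
w(S) = sqrt(-18 + S + 2*S**2) (w(S) = sqrt(((S**2 + S**2) + S) - 18) = sqrt((2*S**2 + S) - 18) = sqrt((S + 2*S**2) - 18) = sqrt(-18 + S + 2*S**2))
-420 + w(F(3, -4))*(-436) = -420 + sqrt(-18 + (3 + 2*(-4) + 6*(-4)*3) + 2*(3 + 2*(-4) + 6*(-4)*3)**2)*(-436) = -420 + sqrt(-18 + (3 - 8 - 72) + 2*(3 - 8 - 72)**2)*(-436) = -420 + sqrt(-18 - 77 + 2*(-77)**2)*(-436) = -420 + sqrt(-18 - 77 + 2*5929)*(-436) = -420 + sqrt(-18 - 77 + 11858)*(-436) = -420 + sqrt(11763)*(-436) = -420 + (3*sqrt(1307))*(-436) = -420 - 1308*sqrt(1307)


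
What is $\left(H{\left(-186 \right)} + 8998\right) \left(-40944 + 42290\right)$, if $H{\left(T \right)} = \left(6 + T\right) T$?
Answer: $57175388$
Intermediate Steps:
$H{\left(T \right)} = T \left(6 + T\right)$
$\left(H{\left(-186 \right)} + 8998\right) \left(-40944 + 42290\right) = \left(- 186 \left(6 - 186\right) + 8998\right) \left(-40944 + 42290\right) = \left(\left(-186\right) \left(-180\right) + 8998\right) 1346 = \left(33480 + 8998\right) 1346 = 42478 \cdot 1346 = 57175388$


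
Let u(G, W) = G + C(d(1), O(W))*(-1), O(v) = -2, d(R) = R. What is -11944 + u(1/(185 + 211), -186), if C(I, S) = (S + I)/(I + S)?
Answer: -4730219/396 ≈ -11945.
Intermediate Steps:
C(I, S) = 1 (C(I, S) = (I + S)/(I + S) = 1)
u(G, W) = -1 + G (u(G, W) = G + 1*(-1) = G - 1 = -1 + G)
-11944 + u(1/(185 + 211), -186) = -11944 + (-1 + 1/(185 + 211)) = -11944 + (-1 + 1/396) = -11944 - 395/396 = -4730219/396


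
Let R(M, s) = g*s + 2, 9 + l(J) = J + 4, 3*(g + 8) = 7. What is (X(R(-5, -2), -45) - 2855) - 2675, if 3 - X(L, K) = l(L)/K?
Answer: -149224/27 ≈ -5526.8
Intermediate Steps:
g = -17/3 (g = -8 + (⅓)*7 = -8 + 7/3 = -17/3 ≈ -5.6667)
l(J) = -5 + J (l(J) = -9 + (J + 4) = -9 + (4 + J) = -5 + J)
R(M, s) = 2 - 17*s/3 (R(M, s) = -17*s/3 + 2 = 2 - 17*s/3)
X(L, K) = 3 - (-5 + L)/K
(X(R(-5, -2), -45) - 2855) - 2675 = ((5 - (2 - 17/3*(-2)) + 3*(-45))/(-45) - 2855) - 2675 = (-(5 - (2 + 34/3) - 135)/45 - 2855) - 2675 = (-(5 - 1*40/3 - 135)/45 - 2855) - 2675 = (-(5 - 40/3 - 135)/45 - 2855) - 2675 = (-1/45*(-430/3) - 2855) - 2675 = (86/27 - 2855) - 2675 = -76999/27 - 2675 = -149224/27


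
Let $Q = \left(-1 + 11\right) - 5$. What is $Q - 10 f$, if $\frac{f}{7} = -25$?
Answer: $1755$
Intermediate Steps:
$f = -175$ ($f = 7 \left(-25\right) = -175$)
$Q = 5$ ($Q = 10 - 5 = 5$)
$Q - 10 f = 5 - -1750 = 5 + 1750 = 1755$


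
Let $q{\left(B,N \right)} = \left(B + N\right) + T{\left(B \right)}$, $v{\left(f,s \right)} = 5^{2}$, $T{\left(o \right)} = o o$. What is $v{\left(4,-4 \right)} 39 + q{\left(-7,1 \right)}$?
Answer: $1018$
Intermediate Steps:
$T{\left(o \right)} = o^{2}$
$v{\left(f,s \right)} = 25$
$q{\left(B,N \right)} = B + N + B^{2}$ ($q{\left(B,N \right)} = \left(B + N\right) + B^{2} = B + N + B^{2}$)
$v{\left(4,-4 \right)} 39 + q{\left(-7,1 \right)} = 25 \cdot 39 + \left(-7 + 1 + \left(-7\right)^{2}\right) = 975 + \left(-7 + 1 + 49\right) = 975 + 43 = 1018$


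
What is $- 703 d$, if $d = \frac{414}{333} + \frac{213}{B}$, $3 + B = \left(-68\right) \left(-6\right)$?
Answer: $- \frac{167903}{135} \approx -1243.7$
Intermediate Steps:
$B = 405$ ($B = -3 - -408 = -3 + 408 = 405$)
$d = \frac{8837}{4995}$ ($d = \frac{414}{333} + \frac{213}{405} = 414 \cdot \frac{1}{333} + 213 \cdot \frac{1}{405} = \frac{46}{37} + \frac{71}{135} = \frac{8837}{4995} \approx 1.7692$)
$- 703 d = \left(-703\right) \frac{8837}{4995} = - \frac{167903}{135}$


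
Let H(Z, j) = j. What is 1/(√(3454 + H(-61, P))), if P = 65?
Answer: √391/1173 ≈ 0.016857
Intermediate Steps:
1/(√(3454 + H(-61, P))) = 1/(√(3454 + 65)) = 1/(√3519) = 1/(3*√391) = √391/1173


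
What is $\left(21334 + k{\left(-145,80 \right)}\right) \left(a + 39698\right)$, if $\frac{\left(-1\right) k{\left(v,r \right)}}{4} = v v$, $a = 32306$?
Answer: $-4519403064$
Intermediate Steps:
$k{\left(v,r \right)} = - 4 v^{2}$ ($k{\left(v,r \right)} = - 4 v v = - 4 v^{2}$)
$\left(21334 + k{\left(-145,80 \right)}\right) \left(a + 39698\right) = \left(21334 - 4 \left(-145\right)^{2}\right) \left(32306 + 39698\right) = \left(21334 - 84100\right) 72004 = \left(-62766\right) 72004 = -4519403064$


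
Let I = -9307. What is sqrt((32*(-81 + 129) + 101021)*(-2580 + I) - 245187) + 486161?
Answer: 486161 + 41*I*sqrt(725366) ≈ 4.8616e+5 + 34919.0*I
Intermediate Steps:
sqrt((32*(-81 + 129) + 101021)*(-2580 + I) - 245187) + 486161 = sqrt((32*(-81 + 129) + 101021)*(-2580 - 9307) - 245187) + 486161 = sqrt((32*48 + 101021)*(-11887) - 245187) + 486161 = sqrt((1536 + 101021)*(-11887) - 245187) + 486161 = sqrt(102557*(-11887) - 245187) + 486161 = sqrt(-1219095059 - 245187) + 486161 = sqrt(-1219340246) + 486161 = 41*I*sqrt(725366) + 486161 = 486161 + 41*I*sqrt(725366)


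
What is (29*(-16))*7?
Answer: -3248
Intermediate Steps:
(29*(-16))*7 = -464*7 = -3248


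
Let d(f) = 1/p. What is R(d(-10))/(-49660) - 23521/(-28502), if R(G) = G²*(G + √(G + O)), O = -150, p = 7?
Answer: 200321051239/242742698380 - I*√7343/17033380 ≈ 0.82524 - 5.0308e-6*I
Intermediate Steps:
d(f) = ⅐ (d(f) = 1/7 = ⅐)
R(G) = G²*(G + √(-150 + G)) (R(G) = G²*(G + √(G - 150)) = G²*(G + √(-150 + G)))
R(d(-10))/(-49660) - 23521/(-28502) = ((⅐)²*(⅐ + √(-150 + ⅐)))/(-49660) - 23521/(-28502) = ((⅐ + √(-1049/7))/49)*(-1/49660) - 23521*(-1/28502) = ((⅐ + I*√7343/7)/49)*(-1/49660) + 23521/28502 = (1/343 + I*√7343/343)*(-1/49660) + 23521/28502 = (-1/17033380 - I*√7343/17033380) + 23521/28502 = 200321051239/242742698380 - I*√7343/17033380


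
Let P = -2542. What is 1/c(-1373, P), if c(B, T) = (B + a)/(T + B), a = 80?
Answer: 1305/431 ≈ 3.0278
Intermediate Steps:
c(B, T) = (80 + B)/(B + T) (c(B, T) = (B + 80)/(T + B) = (80 + B)/(B + T))
1/c(-1373, P) = 1/((80 - 1373)/(-1373 - 2542)) = 1/(-1293/(-3915)) = 1/(-1/3915*(-1293)) = 1/(431/1305) = 1305/431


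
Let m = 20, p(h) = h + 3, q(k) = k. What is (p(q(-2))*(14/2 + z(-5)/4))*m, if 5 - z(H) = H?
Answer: 190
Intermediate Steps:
z(H) = 5 - H
p(h) = 3 + h
(p(q(-2))*(14/2 + z(-5)/4))*m = ((3 - 2)*(14/2 + (5 - 1*(-5))/4))*20 = (1*(14*(½) + (5 + 5)*(¼)))*20 = (1*(7 + 10*(¼)))*20 = (1*(7 + 5/2))*20 = (1*(19/2))*20 = (19/2)*20 = 190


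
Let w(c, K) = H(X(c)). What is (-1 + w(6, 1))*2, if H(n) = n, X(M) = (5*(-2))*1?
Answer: -22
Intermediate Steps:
X(M) = -10 (X(M) = -10*1 = -10)
w(c, K) = -10
(-1 + w(6, 1))*2 = (-1 - 10)*2 = -11*2 = -22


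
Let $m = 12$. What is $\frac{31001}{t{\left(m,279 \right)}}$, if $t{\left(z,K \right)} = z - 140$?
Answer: $- \frac{31001}{128} \approx -242.2$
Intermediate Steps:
$t{\left(z,K \right)} = -140 + z$ ($t{\left(z,K \right)} = z - 140 = -140 + z$)
$\frac{31001}{t{\left(m,279 \right)}} = \frac{31001}{-140 + 12} = \frac{31001}{-128} = 31001 \left(- \frac{1}{128}\right) = - \frac{31001}{128}$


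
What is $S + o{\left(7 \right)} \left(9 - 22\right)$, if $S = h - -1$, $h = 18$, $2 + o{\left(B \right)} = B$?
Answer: $-46$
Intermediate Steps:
$o{\left(B \right)} = -2 + B$
$S = 19$ ($S = 18 - -1 = 18 + 1 = 19$)
$S + o{\left(7 \right)} \left(9 - 22\right) = 19 + \left(-2 + 7\right) \left(9 - 22\right) = 19 + 5 \left(9 - 22\right) = 19 + 5 \left(-13\right) = 19 - 65 = -46$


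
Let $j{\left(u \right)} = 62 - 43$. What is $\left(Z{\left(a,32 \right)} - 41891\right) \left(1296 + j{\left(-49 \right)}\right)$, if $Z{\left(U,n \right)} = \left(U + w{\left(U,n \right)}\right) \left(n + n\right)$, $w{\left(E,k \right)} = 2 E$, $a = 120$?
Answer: $-24789065$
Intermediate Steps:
$Z{\left(U,n \right)} = 6 U n$ ($Z{\left(U,n \right)} = \left(U + 2 U\right) \left(n + n\right) = 3 U 2 n = 6 U n$)
$j{\left(u \right)} = 19$
$\left(Z{\left(a,32 \right)} - 41891\right) \left(1296 + j{\left(-49 \right)}\right) = \left(6 \cdot 120 \cdot 32 - 41891\right) \left(1296 + 19\right) = \left(23040 - 41891\right) 1315 = \left(-18851\right) 1315 = -24789065$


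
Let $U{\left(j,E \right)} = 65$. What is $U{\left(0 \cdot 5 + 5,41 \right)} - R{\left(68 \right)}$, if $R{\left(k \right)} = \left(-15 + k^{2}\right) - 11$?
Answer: $-4533$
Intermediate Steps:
$R{\left(k \right)} = -26 + k^{2}$
$U{\left(0 \cdot 5 + 5,41 \right)} - R{\left(68 \right)} = 65 - \left(-26 + 68^{2}\right) = 65 - \left(-26 + 4624\right) = 65 - 4598 = -4533$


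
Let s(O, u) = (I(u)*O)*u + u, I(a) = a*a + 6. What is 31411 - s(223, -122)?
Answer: 405128873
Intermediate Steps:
I(a) = 6 + a² (I(a) = a² + 6 = 6 + a²)
s(O, u) = u + O*u*(6 + u²) (s(O, u) = ((6 + u²)*O)*u + u = (O*(6 + u²))*u + u = O*u*(6 + u²) + u = u + O*u*(6 + u²))
31411 - s(223, -122) = 31411 - (-122)*(1 + 223*(6 + (-122)²)) = 31411 - (-122)*(1 + 223*(6 + 14884)) = 31411 - (-122)*(1 + 223*14890) = 31411 - (-122)*(1 + 3320470) = 31411 - (-122)*3320471 = 31411 - 1*(-405097462) = 31411 + 405097462 = 405128873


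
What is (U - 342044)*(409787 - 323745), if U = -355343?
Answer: -60004572254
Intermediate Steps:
(U - 342044)*(409787 - 323745) = (-355343 - 342044)*(409787 - 323745) = -697387*86042 = -60004572254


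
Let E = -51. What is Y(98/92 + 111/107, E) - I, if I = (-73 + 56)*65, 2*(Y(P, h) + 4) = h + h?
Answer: 1050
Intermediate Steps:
Y(P, h) = -4 + h (Y(P, h) = -4 + (h + h)/2 = -4 + (2*h)/2 = -4 + h)
I = -1105 (I = -17*65 = -1105)
Y(98/92 + 111/107, E) - I = (-4 - 51) - 1*(-1105) = -55 + 1105 = 1050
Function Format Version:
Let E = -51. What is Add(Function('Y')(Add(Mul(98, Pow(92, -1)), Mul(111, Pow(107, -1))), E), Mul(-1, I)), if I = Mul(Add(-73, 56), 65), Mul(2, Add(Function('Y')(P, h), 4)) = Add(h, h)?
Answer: 1050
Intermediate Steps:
Function('Y')(P, h) = Add(-4, h) (Function('Y')(P, h) = Add(-4, Mul(Rational(1, 2), Add(h, h))) = Add(-4, Mul(Rational(1, 2), Mul(2, h))) = Add(-4, h))
I = -1105 (I = Mul(-17, 65) = -1105)
Add(Function('Y')(Add(Mul(98, Pow(92, -1)), Mul(111, Pow(107, -1))), E), Mul(-1, I)) = Add(Add(-4, -51), Mul(-1, -1105)) = Add(-55, 1105) = 1050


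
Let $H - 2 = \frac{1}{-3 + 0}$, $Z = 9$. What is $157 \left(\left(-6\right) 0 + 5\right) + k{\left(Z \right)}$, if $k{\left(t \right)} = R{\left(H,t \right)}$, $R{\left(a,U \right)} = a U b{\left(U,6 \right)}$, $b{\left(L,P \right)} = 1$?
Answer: $800$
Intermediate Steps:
$H = \frac{5}{3}$ ($H = 2 + \frac{1}{-3 + 0} = 2 + \frac{1}{-3} = 2 - \frac{1}{3} = \frac{5}{3} \approx 1.6667$)
$R{\left(a,U \right)} = U a$ ($R{\left(a,U \right)} = a U 1 = U a 1 = U a$)
$k{\left(t \right)} = \frac{5 t}{3}$ ($k{\left(t \right)} = t \frac{5}{3} = \frac{5 t}{3}$)
$157 \left(\left(-6\right) 0 + 5\right) + k{\left(Z \right)} = 157 \left(\left(-6\right) 0 + 5\right) + \frac{5}{3} \cdot 9 = 157 \left(0 + 5\right) + 15 = 157 \cdot 5 + 15 = 785 + 15 = 800$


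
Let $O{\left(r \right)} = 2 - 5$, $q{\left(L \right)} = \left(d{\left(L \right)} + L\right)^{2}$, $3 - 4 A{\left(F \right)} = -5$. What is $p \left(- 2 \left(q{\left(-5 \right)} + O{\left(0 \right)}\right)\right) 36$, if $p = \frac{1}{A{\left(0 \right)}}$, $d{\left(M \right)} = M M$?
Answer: $-14292$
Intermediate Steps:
$d{\left(M \right)} = M^{2}$
$A{\left(F \right)} = 2$ ($A{\left(F \right)} = \frac{3}{4} - - \frac{5}{4} = \frac{3}{4} + \frac{5}{4} = 2$)
$q{\left(L \right)} = \left(L + L^{2}\right)^{2}$ ($q{\left(L \right)} = \left(L^{2} + L\right)^{2} = \left(L + L^{2}\right)^{2}$)
$O{\left(r \right)} = -3$ ($O{\left(r \right)} = 2 - 5 = -3$)
$p = \frac{1}{2} \approx 0.5$
$p \left(- 2 \left(q{\left(-5 \right)} + O{\left(0 \right)}\right)\right) 36 = \frac{\left(-2\right) \left(\left(-5\right)^{2} \left(1 - 5\right)^{2} - 3\right)}{2} \cdot 36 = \frac{\left(-2\right) \left(25 \left(-4\right)^{2} - 3\right)}{2} \cdot 36 = \frac{\left(-2\right) \left(25 \cdot 16 - 3\right)}{2} \cdot 36 = \frac{\left(-2\right) \left(400 - 3\right)}{2} \cdot 36 = \frac{\left(-2\right) 397}{2} \cdot 36 = \frac{1}{2} \left(-794\right) 36 = \left(-397\right) 36 = -14292$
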